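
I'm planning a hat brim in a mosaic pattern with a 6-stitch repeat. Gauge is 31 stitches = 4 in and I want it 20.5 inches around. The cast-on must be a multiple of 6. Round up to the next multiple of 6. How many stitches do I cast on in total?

31 / 4 = 7.75 sts per inch.
20.5 × 7.75 = 158.88 sts.
Next multiple of 6: 162.

162 stitches.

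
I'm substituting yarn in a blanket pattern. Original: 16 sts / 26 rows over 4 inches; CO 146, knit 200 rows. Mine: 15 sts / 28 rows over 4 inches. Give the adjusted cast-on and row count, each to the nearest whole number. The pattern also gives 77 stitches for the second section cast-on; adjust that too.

Stitches: 146 × 15/16 = 136.88 → 137.
Rows: 200 × 28/26 = 215.38 → 215.
second section cast-on: 77 × 15/16 = 72.19 → 72.

Cast on 137 stitches; work 215 rows; second section cast-on 72 stitches.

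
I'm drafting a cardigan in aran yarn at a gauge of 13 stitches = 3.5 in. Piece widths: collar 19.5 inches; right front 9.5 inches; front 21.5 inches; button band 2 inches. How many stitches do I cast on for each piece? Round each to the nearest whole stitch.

Rate = 13/3.5 = 3.714 sts per in.
collar: 19.5 × 3.714 = 72.43 → 72.
right front: 9.5 × 3.714 = 35.29 → 35.
front: 21.5 × 3.714 = 79.86 → 80.
button band: 2 × 3.714 = 7.43 → 7.

collar 72; right front 35; front 80; button band 7.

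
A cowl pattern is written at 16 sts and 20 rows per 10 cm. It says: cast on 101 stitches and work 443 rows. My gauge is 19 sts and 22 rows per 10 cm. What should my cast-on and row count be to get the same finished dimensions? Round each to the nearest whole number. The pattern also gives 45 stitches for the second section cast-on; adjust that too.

Cast on 120 stitches; work 487 rows; second section cast-on 53 stitches.

Stitches: 101 × 19/16 = 119.94 → 120.
Rows: 443 × 22/20 = 487.30 → 487.
second section cast-on: 45 × 19/16 = 53.44 → 53.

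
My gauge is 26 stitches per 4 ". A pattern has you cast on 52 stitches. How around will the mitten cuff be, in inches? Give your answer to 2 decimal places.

8.00 inches.

26 stitches / 4 inch = 6.5 stitches per inch.
52 / 6.5 = 8.000 inches.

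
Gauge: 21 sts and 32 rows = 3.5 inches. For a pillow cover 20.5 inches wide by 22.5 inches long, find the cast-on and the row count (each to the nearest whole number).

Stitch gauge = 21/3.5 = 6 sts/in; 20.5 × 6 = 123.00 → 123 sts.
Row gauge = 32/3.5 = 9.143 rows/in; 22.5 × 9.143 = 205.71 → 206 rows.

Cast on 123 stitches and work 206 rows.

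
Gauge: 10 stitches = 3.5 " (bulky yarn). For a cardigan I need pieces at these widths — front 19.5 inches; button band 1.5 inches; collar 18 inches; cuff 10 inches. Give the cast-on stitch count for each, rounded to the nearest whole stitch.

Rate = 10/3.5 = 2.857 sts per in.
front: 19.5 × 2.857 = 55.71 → 56.
button band: 1.5 × 2.857 = 4.29 → 4.
collar: 18 × 2.857 = 51.43 → 51.
cuff: 10 × 2.857 = 28.57 → 29.

front 56; button band 4; collar 51; cuff 29.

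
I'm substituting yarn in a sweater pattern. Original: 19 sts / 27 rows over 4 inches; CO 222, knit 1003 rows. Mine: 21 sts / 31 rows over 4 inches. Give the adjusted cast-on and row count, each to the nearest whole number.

Stitches: 222 × 21/19 = 245.37 → 245.
Rows: 1003 × 31/27 = 1151.59 → 1152.

Cast on 245 stitches; work 1152 rows.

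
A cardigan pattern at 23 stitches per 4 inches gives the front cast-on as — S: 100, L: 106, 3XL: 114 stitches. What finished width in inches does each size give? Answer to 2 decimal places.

S 17.39 inches; L 18.43 inches; 3XL 19.83 inches.

23/4 = 5.75 sts per in.
S: 100 / 5.75 = 17.391 → 17.39 in.
L: 106 / 5.75 = 18.435 → 18.43 in.
3XL: 114 / 5.75 = 19.826 → 19.83 in.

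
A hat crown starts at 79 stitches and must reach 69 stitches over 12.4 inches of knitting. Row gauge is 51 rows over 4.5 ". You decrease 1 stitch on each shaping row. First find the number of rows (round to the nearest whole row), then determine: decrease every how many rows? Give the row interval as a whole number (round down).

Rows = 12.4 × 11.333 = 140.5 → 141 rows.
Stitches to remove: 10 → 10 shaping rows (at 1 st each).
141 / 10 = 14.10 → every 14 rows.

Decrease every 14th row.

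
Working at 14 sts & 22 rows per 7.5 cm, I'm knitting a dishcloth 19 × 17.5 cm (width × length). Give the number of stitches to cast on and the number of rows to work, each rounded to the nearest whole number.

Cast on 35 stitches and work 51 rows.

Stitch gauge = 14/7.5 = 1.867 sts/cm; 19 × 1.867 = 35.47 → 35 sts.
Row gauge = 22/7.5 = 2.933 rows/cm; 17.5 × 2.933 = 51.33 → 51 rows.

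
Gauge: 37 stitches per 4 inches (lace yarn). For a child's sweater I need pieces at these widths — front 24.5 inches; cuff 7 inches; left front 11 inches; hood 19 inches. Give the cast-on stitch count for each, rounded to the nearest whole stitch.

Rate = 37/4 = 9.25 sts per in.
front: 24.5 × 9.25 = 226.62 → 227.
cuff: 7 × 9.25 = 64.75 → 65.
left front: 11 × 9.25 = 101.75 → 102.
hood: 19 × 9.25 = 175.75 → 176.

front 227; cuff 65; left front 102; hood 176.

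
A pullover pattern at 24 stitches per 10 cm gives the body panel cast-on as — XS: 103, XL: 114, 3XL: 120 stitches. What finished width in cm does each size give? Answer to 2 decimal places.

24/10 = 2.4 sts per cm.
XS: 103 / 2.4 = 42.917 → 42.92 cm.
XL: 114 / 2.4 = 47.500 → 47.50 cm.
3XL: 120 / 2.4 = 50.000 → 50.00 cm.

XS 42.92 cm; XL 47.50 cm; 3XL 50.00 cm.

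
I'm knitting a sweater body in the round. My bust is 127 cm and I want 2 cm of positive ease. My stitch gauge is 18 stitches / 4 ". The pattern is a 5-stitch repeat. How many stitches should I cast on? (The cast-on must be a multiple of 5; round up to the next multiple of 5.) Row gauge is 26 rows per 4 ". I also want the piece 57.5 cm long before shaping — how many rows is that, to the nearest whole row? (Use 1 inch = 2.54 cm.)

Finished = 127 + 2 = 129 cm.
129 cm × 1/2.54 = 50.79 inches.
18/4 = 4.5 sts per in; 50.79 × 4.5 = 228.54 sts.
Next multiple of 5 → 230.
57.5 cm = 22.64 inches; × 6.5 = 147.15 → 147 rows.

Cast on 230 stitches; work 147 rows.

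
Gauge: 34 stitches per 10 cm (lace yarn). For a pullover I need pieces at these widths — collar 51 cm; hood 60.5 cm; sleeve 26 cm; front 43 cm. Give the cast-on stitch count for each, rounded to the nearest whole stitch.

collar 173; hood 206; sleeve 88; front 146.

Rate = 34/10 = 3.4 sts per cm.
collar: 51 × 3.4 = 173.40 → 173.
hood: 60.5 × 3.4 = 205.70 → 206.
sleeve: 26 × 3.4 = 88.40 → 88.
front: 43 × 3.4 = 146.20 → 146.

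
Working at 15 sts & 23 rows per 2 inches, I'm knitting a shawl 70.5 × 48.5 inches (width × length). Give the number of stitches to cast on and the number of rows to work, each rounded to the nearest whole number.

Cast on 529 stitches and work 558 rows.

Stitch gauge = 15/2 = 7.5 sts/in; 70.5 × 7.5 = 528.75 → 529 sts.
Row gauge = 23/2 = 11.5 rows/in; 48.5 × 11.5 = 557.75 → 558 rows.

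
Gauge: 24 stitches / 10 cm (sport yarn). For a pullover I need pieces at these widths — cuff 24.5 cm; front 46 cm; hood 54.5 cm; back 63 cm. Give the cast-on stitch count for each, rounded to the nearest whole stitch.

Rate = 24/10 = 2.4 sts per cm.
cuff: 24.5 × 2.4 = 58.80 → 59.
front: 46 × 2.4 = 110.40 → 110.
hood: 54.5 × 2.4 = 130.80 → 131.
back: 63 × 2.4 = 151.20 → 151.

cuff 59; front 110; hood 131; back 151.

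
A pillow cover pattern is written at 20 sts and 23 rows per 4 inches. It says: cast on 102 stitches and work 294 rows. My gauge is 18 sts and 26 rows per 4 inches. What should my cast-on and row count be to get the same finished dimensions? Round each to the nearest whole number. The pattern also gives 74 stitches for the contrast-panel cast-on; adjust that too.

Stitches: 102 × 18/20 = 91.80 → 92.
Rows: 294 × 26/23 = 332.35 → 332.
contrast-panel cast-on: 74 × 18/20 = 66.60 → 67.

Cast on 92 stitches; work 332 rows; contrast-panel cast-on 67 stitches.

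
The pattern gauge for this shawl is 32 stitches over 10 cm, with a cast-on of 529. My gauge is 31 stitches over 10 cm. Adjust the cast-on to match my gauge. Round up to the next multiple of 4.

516 stitches.

Scale factor = 31 / 32 = 0.969.
529 × 31 / 32 = 512.47 sts.
→ 516 sts.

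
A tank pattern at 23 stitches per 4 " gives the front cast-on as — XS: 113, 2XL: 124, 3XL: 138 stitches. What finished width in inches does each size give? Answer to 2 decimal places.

23/4 = 5.75 sts per in.
XS: 113 / 5.75 = 19.652 → 19.65 in.
2XL: 124 / 5.75 = 21.565 → 21.57 in.
3XL: 138 / 5.75 = 24.000 → 24.00 in.

XS 19.65 inches; 2XL 21.57 inches; 3XL 24.00 inches.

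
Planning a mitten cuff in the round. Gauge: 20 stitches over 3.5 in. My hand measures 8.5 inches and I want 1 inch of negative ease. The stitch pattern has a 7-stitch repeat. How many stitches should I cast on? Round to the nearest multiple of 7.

42 stitches.

Finished = 8.5 − 1 = 7.5 inches.
20 / 3.5 = 5.714 sts/in.
7.5 × 5.714 = 42.86 sts.
Nearest multiple of 7: 42.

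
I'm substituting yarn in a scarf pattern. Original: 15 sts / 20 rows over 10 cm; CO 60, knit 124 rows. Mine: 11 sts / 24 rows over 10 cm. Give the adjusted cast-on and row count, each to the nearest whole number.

Stitches: 60 × 11/15 = 44.00 → 44.
Rows: 124 × 24/20 = 148.80 → 149.

Cast on 44 stitches; work 149 rows.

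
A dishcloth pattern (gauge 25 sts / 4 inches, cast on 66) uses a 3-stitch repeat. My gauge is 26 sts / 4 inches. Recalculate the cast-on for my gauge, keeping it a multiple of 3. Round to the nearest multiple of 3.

69 stitches.

66 × 26 / 25 = 68.64.
Nearest multiple of 3: 69.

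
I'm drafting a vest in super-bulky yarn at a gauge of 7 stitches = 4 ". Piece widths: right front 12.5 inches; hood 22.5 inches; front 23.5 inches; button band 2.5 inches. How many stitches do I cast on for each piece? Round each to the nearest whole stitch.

right front 22; hood 39; front 41; button band 4.

Rate = 7/4 = 1.75 sts per in.
right front: 12.5 × 1.75 = 21.88 → 22.
hood: 22.5 × 1.75 = 39.38 → 39.
front: 23.5 × 1.75 = 41.12 → 41.
button band: 2.5 × 1.75 = 4.38 → 4.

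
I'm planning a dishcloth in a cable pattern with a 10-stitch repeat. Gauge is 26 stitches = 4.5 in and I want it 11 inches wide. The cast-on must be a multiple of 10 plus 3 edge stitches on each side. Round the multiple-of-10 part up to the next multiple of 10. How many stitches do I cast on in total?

26 / 4.5 = 5.778 sts per inch.
11 × 5.778 = 63.56 sts.
Less 6 edge sts → 57.56 for the repeat.
Next multiple of 10: 60.
Add back 6 edge sts → 66.

Cast on 66 stitches.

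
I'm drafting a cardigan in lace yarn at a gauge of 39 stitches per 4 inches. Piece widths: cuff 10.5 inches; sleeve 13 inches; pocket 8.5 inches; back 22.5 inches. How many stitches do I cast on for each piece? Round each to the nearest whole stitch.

Rate = 39/4 = 9.75 sts per in.
cuff: 10.5 × 9.75 = 102.38 → 102.
sleeve: 13 × 9.75 = 126.75 → 127.
pocket: 8.5 × 9.75 = 82.88 → 83.
back: 22.5 × 9.75 = 219.38 → 219.

cuff 102; sleeve 127; pocket 83; back 219.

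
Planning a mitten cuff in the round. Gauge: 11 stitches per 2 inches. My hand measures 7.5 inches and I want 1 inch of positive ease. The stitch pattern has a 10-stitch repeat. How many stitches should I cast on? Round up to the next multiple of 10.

50 stitches.

Finished = 7.5 + 1 = 8.5 inches.
11 / 2 = 5.5 sts/in.
8.5 × 5.5 = 46.75 sts.
Next multiple of 10: 50.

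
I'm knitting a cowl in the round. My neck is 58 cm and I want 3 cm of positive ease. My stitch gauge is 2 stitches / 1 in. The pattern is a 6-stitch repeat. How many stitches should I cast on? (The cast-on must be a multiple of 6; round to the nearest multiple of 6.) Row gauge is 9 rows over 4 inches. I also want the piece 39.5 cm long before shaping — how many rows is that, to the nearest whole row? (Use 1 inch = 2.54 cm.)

Cast on 48 stitches; work 35 rows.

Finished = 58 + 3 = 61 cm.
61 cm × 1/2.54 = 24.02 inches.
2/1 = 2 sts per in; 24.02 × 2 = 48.03 sts.
Nearest multiple of 6 → 48.
39.5 cm = 15.55 inches; × 2.25 = 34.99 → 35 rows.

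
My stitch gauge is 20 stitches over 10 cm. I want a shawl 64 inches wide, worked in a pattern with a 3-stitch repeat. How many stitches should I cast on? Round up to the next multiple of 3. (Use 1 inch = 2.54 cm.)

CO 327 sts.

64 in = 64 × 2.54 = 162.56 cm.
20 / 10 = 2 sts/cm.
162.56 × 2 = 325.12 sts.
→ 327.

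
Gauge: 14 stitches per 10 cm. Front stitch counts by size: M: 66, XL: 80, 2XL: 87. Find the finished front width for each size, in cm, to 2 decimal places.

M 47.14 cm; XL 57.14 cm; 2XL 62.14 cm.

14/10 = 1.4 sts per cm.
M: 66 / 1.4 = 47.143 → 47.14 cm.
XL: 80 / 1.4 = 57.143 → 57.14 cm.
2XL: 87 / 1.4 = 62.143 → 62.14 cm.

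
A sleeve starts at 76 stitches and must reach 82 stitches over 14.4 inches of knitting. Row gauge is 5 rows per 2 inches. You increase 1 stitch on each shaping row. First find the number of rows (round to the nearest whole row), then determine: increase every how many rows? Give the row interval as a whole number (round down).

Increase every 6th row.

Rows = 14.4 × 2.5 = 36.0 → 36 rows.
Stitches to add: 6 → 6 shaping rows (at 1 st each).
36 / 6 = 6.00 → every 6 rows.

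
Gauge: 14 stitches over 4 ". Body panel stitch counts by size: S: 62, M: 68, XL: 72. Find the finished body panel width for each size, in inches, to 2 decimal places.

S 17.71 inches; M 19.43 inches; XL 20.57 inches.

14/4 = 3.5 sts per in.
S: 62 / 3.5 = 17.714 → 17.71 in.
M: 68 / 3.5 = 19.429 → 19.43 in.
XL: 72 / 3.5 = 20.571 → 20.57 in.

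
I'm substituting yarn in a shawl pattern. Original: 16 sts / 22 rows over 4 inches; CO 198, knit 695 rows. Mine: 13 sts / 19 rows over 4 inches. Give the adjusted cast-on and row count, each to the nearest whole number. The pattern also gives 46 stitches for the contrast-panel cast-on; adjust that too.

Stitches: 198 × 13/16 = 160.88 → 161.
Rows: 695 × 19/22 = 600.23 → 600.
contrast-panel cast-on: 46 × 13/16 = 37.38 → 37.

Cast on 161 stitches; work 600 rows; contrast-panel cast-on 37 stitches.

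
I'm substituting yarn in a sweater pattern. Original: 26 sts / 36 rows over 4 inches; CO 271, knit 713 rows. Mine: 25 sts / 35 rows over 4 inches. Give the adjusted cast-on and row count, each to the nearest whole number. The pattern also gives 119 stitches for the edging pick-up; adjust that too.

Cast on 261 stitches; work 693 rows; edging pick-up 114 stitches.

Stitches: 271 × 25/26 = 260.58 → 261.
Rows: 713 × 35/36 = 693.19 → 693.
edging pick-up: 119 × 25/26 = 114.42 → 114.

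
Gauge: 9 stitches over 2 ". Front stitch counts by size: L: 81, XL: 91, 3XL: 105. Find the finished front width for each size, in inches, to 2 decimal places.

9/2 = 4.5 sts per in.
L: 81 / 4.5 = 18.000 → 18.00 in.
XL: 91 / 4.5 = 20.222 → 20.22 in.
3XL: 105 / 4.5 = 23.333 → 23.33 in.

L 18.00 inches; XL 20.22 inches; 3XL 23.33 inches.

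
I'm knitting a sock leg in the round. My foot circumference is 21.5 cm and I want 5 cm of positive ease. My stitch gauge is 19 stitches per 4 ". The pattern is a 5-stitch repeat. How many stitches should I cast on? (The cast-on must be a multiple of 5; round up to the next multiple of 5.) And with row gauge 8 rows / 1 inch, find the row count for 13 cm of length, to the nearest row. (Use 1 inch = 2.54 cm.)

Finished = 21.5 + 5 = 26.5 cm.
26.5 cm × 1/2.54 = 10.43 inches.
19/4 = 4.75 sts per in; 10.43 × 4.75 = 49.56 sts.
Next multiple of 5 → 50.
13 cm = 5.12 inches; × 8 = 40.94 → 41 rows.

Cast on 50 stitches; work 41 rows.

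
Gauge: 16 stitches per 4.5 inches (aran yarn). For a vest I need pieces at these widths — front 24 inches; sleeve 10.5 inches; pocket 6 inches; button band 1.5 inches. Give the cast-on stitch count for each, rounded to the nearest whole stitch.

front 85; sleeve 37; pocket 21; button band 5.

Rate = 16/4.5 = 3.556 sts per in.
front: 24 × 3.556 = 85.33 → 85.
sleeve: 10.5 × 3.556 = 37.33 → 37.
pocket: 6 × 3.556 = 21.33 → 21.
button band: 1.5 × 3.556 = 5.33 → 5.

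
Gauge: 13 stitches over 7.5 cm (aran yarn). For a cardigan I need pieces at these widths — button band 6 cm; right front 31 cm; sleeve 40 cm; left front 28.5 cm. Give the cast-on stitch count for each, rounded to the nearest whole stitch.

button band 10; right front 54; sleeve 69; left front 49.

Rate = 13/7.5 = 1.733 sts per cm.
button band: 6 × 1.733 = 10.40 → 10.
right front: 31 × 1.733 = 53.73 → 54.
sleeve: 40 × 1.733 = 69.33 → 69.
left front: 28.5 × 1.733 = 49.40 → 49.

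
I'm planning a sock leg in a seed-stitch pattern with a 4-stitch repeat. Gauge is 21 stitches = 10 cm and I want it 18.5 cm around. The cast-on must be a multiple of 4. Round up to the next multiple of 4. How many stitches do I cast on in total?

CO 40 sts.

21 / 10 = 2.1 sts per cm.
18.5 × 2.1 = 38.85 sts.
Next multiple of 4: 40.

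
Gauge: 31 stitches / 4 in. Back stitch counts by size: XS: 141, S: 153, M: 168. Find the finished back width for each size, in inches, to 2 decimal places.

XS 18.19 inches; S 19.74 inches; M 21.68 inches.

31/4 = 7.75 sts per in.
XS: 141 / 7.75 = 18.194 → 18.19 in.
S: 153 / 7.75 = 19.742 → 19.74 in.
M: 168 / 7.75 = 21.677 → 21.68 in.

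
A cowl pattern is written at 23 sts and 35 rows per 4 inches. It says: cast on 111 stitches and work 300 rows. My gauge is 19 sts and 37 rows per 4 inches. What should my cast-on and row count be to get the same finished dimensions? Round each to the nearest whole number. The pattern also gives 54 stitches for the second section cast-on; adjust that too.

Stitches: 111 × 19/23 = 91.70 → 92.
Rows: 300 × 37/35 = 317.14 → 317.
second section cast-on: 54 × 19/23 = 44.61 → 45.

Cast on 92 stitches; work 317 rows; second section cast-on 45 stitches.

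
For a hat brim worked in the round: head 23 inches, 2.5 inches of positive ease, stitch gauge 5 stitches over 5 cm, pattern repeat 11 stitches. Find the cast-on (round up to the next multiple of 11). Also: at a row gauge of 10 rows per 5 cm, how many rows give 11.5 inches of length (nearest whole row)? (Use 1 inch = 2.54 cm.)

Finished = 23 + 2.5 = 25.5 inches.
25.5 inches × 2.54 = 64.77 cm.
5/5 = 1 sts per cm; 64.77 × 1 = 64.77 sts.
Next multiple of 11 → 66.
11.5 inches = 29.21 cm; × 2 = 58.42 → 58 rows.

Cast on 66 stitches; work 58 rows.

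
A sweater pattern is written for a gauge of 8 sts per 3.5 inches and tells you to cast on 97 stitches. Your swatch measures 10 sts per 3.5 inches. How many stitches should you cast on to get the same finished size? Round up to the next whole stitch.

Scale factor = 10 / 8 = 1.250.
97 × 10 / 8 = 121.25 sts.
→ 122 sts.

Cast on 122 stitches.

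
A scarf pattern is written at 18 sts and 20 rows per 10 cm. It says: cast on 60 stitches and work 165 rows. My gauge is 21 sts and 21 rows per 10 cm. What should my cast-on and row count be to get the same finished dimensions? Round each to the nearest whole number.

Cast on 70 stitches; work 173 rows.

Stitches: 60 × 21/18 = 70.00 → 70.
Rows: 165 × 21/20 = 173.25 → 173.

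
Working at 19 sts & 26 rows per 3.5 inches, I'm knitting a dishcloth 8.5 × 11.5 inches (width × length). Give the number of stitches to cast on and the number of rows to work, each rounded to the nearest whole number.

Stitch gauge = 19/3.5 = 5.429 sts/in; 8.5 × 5.429 = 46.14 → 46 sts.
Row gauge = 26/3.5 = 7.429 rows/in; 11.5 × 7.429 = 85.43 → 85 rows.

Cast on 46 stitches and work 85 rows.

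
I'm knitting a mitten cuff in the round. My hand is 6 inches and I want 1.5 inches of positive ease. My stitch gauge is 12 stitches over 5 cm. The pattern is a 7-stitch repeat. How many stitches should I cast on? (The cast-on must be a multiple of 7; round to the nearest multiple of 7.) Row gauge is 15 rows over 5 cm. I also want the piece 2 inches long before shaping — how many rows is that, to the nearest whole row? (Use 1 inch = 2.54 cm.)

Cast on 49 stitches; work 15 rows.

Finished = 6 + 1.5 = 7.5 inches.
7.5 inches × 2.54 = 19.05 cm.
12/5 = 2.4 sts per cm; 19.05 × 2.4 = 45.72 sts.
Nearest multiple of 7 → 49.
2 inches = 5.08 cm; × 3 = 15.24 → 15 rows.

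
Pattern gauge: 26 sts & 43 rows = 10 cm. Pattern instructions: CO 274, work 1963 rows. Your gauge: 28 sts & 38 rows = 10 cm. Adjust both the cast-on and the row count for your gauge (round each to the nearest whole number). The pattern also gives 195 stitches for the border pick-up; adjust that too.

Cast on 295 stitches; work 1735 rows; border pick-up 210 stitches.

Stitches: 274 × 28/26 = 295.08 → 295.
Rows: 1963 × 38/43 = 1734.74 → 1735.
border pick-up: 195 × 28/26 = 210.00 → 210.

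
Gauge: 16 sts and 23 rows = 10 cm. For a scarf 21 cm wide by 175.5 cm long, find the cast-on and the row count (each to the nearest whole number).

Cast on 34 stitches and work 404 rows.

Stitch gauge = 16/10 = 1.6 sts/cm; 21 × 1.6 = 33.60 → 34 sts.
Row gauge = 23/10 = 2.3 rows/cm; 175.5 × 2.3 = 403.65 → 404 rows.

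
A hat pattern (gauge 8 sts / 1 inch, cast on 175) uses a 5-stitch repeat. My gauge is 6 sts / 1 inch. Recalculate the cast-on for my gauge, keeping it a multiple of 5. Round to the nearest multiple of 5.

CO 130 sts.

175 × 6 / 8 = 131.25.
Nearest multiple of 5: 130.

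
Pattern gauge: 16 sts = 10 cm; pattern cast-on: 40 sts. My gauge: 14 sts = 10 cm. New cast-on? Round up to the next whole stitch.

Scale factor = 14 / 16 = 0.875.
40 × 14 / 16 = 35.00 sts.

Cast on 35 stitches.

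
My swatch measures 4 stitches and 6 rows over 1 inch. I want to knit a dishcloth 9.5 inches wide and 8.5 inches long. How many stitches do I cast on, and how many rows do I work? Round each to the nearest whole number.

Stitch gauge = 4/1 = 4 sts/in; 9.5 × 4 = 38.00 → 38 sts.
Row gauge = 6/1 = 6 rows/in; 8.5 × 6 = 51.00 → 51 rows.

Cast on 38 stitches and work 51 rows.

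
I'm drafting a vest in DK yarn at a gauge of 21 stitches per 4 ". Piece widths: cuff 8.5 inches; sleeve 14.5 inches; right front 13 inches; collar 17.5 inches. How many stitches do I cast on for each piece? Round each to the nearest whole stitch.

Rate = 21/4 = 5.25 sts per in.
cuff: 8.5 × 5.25 = 44.62 → 45.
sleeve: 14.5 × 5.25 = 76.12 → 76.
right front: 13 × 5.25 = 68.25 → 68.
collar: 17.5 × 5.25 = 91.88 → 92.

cuff 45; sleeve 76; right front 68; collar 92.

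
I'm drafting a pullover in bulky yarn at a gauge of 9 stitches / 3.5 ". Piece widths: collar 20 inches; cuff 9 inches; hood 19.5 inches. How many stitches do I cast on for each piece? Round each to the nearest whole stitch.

Rate = 9/3.5 = 2.571 sts per in.
collar: 20 × 2.571 = 51.43 → 51.
cuff: 9 × 2.571 = 23.14 → 23.
hood: 19.5 × 2.571 = 50.14 → 50.

collar 51; cuff 23; hood 50.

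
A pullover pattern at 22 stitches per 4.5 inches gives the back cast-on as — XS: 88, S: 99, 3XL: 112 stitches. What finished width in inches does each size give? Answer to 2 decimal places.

22/4.5 = 4.889 sts per in.
XS: 88 / 4.889 = 18.000 → 18.00 in.
S: 99 / 4.889 = 20.250 → 20.25 in.
3XL: 112 / 4.889 = 22.909 → 22.91 in.

XS 18.00 inches; S 20.25 inches; 3XL 22.91 inches.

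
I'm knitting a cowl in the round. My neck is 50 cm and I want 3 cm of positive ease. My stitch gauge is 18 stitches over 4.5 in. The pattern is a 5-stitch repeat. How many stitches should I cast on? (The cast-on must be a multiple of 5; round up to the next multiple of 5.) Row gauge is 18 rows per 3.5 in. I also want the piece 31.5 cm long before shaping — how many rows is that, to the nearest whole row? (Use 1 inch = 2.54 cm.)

Finished = 50 + 3 = 53 cm.
53 cm × 1/2.54 = 20.87 inches.
18/4.5 = 4 sts per in; 20.87 × 4 = 83.46 sts.
Next multiple of 5 → 85.
31.5 cm = 12.40 inches; × 5.143 = 63.78 → 64 rows.

Cast on 85 stitches; work 64 rows.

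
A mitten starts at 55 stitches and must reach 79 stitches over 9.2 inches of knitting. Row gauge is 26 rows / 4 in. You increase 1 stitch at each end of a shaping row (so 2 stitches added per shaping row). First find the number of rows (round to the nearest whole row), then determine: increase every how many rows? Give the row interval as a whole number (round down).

Rows = 9.2 × 6.5 = 59.8 → 60 rows.
Stitches to add: 24 → 12 shaping rows (at 2 st each).
60 / 12 = 5.00 → every 5 rows.

Increase every 5th row.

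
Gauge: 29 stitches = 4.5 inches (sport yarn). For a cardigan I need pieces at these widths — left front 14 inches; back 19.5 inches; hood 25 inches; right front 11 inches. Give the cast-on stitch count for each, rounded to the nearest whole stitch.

Rate = 29/4.5 = 6.444 sts per in.
left front: 14 × 6.444 = 90.22 → 90.
back: 19.5 × 6.444 = 125.67 → 126.
hood: 25 × 6.444 = 161.11 → 161.
right front: 11 × 6.444 = 70.89 → 71.

left front 90; back 126; hood 161; right front 71.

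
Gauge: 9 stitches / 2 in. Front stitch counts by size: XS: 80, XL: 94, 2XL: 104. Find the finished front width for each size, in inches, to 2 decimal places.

9/2 = 4.5 sts per in.
XS: 80 / 4.5 = 17.778 → 17.78 in.
XL: 94 / 4.5 = 20.889 → 20.89 in.
2XL: 104 / 4.5 = 23.111 → 23.11 in.

XS 17.78 inches; XL 20.89 inches; 2XL 23.11 inches.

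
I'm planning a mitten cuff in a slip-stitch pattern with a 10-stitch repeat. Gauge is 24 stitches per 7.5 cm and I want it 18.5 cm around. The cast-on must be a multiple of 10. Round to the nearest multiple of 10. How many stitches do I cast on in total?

24 / 7.5 = 3.2 sts per cm.
18.5 × 3.2 = 59.20 sts.
Nearest multiple of 10: 60.

CO 60 sts.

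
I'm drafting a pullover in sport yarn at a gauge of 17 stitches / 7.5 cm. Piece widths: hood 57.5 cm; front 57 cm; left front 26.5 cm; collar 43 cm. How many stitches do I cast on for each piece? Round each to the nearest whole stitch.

hood 130; front 129; left front 60; collar 97.

Rate = 17/7.5 = 2.267 sts per cm.
hood: 57.5 × 2.267 = 130.33 → 130.
front: 57 × 2.267 = 129.20 → 129.
left front: 26.5 × 2.267 = 60.07 → 60.
collar: 43 × 2.267 = 97.47 → 97.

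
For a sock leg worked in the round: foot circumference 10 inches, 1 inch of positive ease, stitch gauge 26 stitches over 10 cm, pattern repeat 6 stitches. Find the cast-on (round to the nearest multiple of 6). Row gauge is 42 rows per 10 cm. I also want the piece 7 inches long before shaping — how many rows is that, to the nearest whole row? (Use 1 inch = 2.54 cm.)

Finished = 10 + 1 = 11 inches.
11 inches × 2.54 = 27.94 cm.
26/10 = 2.6 sts per cm; 27.94 × 2.6 = 72.64 sts.
Nearest multiple of 6 → 72.
7 inches = 17.78 cm; × 4.2 = 74.68 → 75 rows.

Cast on 72 stitches; work 75 rows.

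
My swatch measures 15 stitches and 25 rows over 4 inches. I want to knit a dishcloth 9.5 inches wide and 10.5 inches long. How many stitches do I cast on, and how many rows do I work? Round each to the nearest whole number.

Cast on 36 stitches and work 66 rows.

Stitch gauge = 15/4 = 3.75 sts/in; 9.5 × 3.75 = 35.62 → 36 sts.
Row gauge = 25/4 = 6.25 rows/in; 10.5 × 6.25 = 65.62 → 66 rows.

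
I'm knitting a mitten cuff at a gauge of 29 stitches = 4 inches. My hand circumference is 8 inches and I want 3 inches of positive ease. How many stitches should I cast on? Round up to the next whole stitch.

CO 80 sts.

Finished = 8 + 3 = 11 in.
29 / 4 = 7.25 sts per inch.
11.00 × 7.25 = 79.75 sts.
→ 80 sts.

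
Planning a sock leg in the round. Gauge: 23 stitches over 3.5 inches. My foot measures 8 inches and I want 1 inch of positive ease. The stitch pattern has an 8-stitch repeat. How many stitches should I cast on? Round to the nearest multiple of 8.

Cast on 56 stitches.

Finished = 8 + 1 = 9 inches.
23 / 3.5 = 6.571 sts/in.
9 × 6.571 = 59.14 sts.
Nearest multiple of 8: 56.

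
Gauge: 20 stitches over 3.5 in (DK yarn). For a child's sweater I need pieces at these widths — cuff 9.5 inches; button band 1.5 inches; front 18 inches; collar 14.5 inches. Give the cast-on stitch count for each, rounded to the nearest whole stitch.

Rate = 20/3.5 = 5.714 sts per in.
cuff: 9.5 × 5.714 = 54.29 → 54.
button band: 1.5 × 5.714 = 8.57 → 9.
front: 18 × 5.714 = 102.86 → 103.
collar: 14.5 × 5.714 = 82.86 → 83.

cuff 54; button band 9; front 103; collar 83.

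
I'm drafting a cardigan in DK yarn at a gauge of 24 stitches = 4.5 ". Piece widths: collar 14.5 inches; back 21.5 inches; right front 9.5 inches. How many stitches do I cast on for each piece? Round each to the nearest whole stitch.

collar 77; back 115; right front 51.

Rate = 24/4.5 = 5.333 sts per in.
collar: 14.5 × 5.333 = 77.33 → 77.
back: 21.5 × 5.333 = 114.67 → 115.
right front: 9.5 × 5.333 = 50.67 → 51.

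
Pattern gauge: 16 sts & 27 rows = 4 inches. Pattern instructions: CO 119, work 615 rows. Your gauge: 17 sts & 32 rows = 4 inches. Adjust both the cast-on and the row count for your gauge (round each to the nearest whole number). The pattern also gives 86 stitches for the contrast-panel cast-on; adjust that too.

Stitches: 119 × 17/16 = 126.44 → 126.
Rows: 615 × 32/27 = 728.89 → 729.
contrast-panel cast-on: 86 × 17/16 = 91.38 → 91.

Cast on 126 stitches; work 729 rows; contrast-panel cast-on 91 stitches.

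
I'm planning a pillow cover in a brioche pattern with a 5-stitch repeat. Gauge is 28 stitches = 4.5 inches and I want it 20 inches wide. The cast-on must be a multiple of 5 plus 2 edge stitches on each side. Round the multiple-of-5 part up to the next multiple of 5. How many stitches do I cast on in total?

Cast on 129 stitches.

28 / 4.5 = 6.222 sts per inch.
20 × 6.222 = 124.44 sts.
Less 4 edge sts → 120.44 for the repeat.
Next multiple of 5: 125.
Add back 4 edge sts → 129.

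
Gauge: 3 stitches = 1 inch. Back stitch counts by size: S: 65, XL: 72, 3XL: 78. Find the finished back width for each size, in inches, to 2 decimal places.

S 21.67 inches; XL 24.00 inches; 3XL 26.00 inches.

3/1 = 3 sts per in.
S: 65 / 3 = 21.667 → 21.67 in.
XL: 72 / 3 = 24.000 → 24.00 in.
3XL: 78 / 3 = 26.000 → 26.00 in.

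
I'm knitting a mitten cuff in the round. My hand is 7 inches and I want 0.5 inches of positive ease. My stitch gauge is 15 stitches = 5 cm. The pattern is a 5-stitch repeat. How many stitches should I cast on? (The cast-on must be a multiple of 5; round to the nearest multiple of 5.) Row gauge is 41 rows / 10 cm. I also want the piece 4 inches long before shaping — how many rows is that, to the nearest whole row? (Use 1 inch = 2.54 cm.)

Finished = 7 + 0.5 = 7.5 inches.
7.5 inches × 2.54 = 19.05 cm.
15/5 = 3 sts per cm; 19.05 × 3 = 57.15 sts.
Nearest multiple of 5 → 55.
4 inches = 10.16 cm; × 4.1 = 41.66 → 42 rows.

Cast on 55 stitches; work 42 rows.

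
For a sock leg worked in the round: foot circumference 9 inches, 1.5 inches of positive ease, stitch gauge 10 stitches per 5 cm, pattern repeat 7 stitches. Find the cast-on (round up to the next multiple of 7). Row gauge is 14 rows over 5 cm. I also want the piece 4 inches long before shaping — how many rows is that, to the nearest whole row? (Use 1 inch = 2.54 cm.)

Cast on 56 stitches; work 28 rows.

Finished = 9 + 1.5 = 10.5 inches.
10.5 inches × 2.54 = 26.67 cm.
10/5 = 2 sts per cm; 26.67 × 2 = 53.34 sts.
Next multiple of 7 → 56.
4 inches = 10.16 cm; × 2.8 = 28.45 → 28 rows.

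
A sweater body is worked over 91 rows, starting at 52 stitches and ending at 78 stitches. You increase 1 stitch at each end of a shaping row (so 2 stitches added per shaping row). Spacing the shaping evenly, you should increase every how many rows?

Stitches to add: |78 − 52| = 26.
Shaping rows needed: 26 / 2 = 13.
91 rows / 13 = every 7 rows.

Increase every 7th row.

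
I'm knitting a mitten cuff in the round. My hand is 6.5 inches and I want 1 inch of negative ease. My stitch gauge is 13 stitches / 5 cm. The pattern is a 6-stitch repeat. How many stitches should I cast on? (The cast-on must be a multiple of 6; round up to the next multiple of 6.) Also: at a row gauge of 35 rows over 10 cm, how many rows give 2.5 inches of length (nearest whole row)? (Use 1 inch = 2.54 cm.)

Cast on 42 stitches; work 22 rows.

Finished = 6.5 − 1 = 5.5 inches.
5.5 inches × 2.54 = 13.97 cm.
13/5 = 2.6 sts per cm; 13.97 × 2.6 = 36.32 sts.
Next multiple of 6 → 42.
2.5 inches = 6.35 cm; × 3.5 = 22.23 → 22 rows.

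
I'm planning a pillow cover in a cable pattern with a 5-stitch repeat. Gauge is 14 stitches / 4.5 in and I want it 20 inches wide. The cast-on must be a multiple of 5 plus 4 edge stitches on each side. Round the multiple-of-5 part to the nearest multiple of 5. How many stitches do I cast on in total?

14 / 4.5 = 3.111 sts per inch.
20 × 3.111 = 62.22 sts.
Less 8 edge sts → 54.22 for the repeat.
Nearest multiple of 5: 55.
Add back 8 edge sts → 63.

CO 63 sts.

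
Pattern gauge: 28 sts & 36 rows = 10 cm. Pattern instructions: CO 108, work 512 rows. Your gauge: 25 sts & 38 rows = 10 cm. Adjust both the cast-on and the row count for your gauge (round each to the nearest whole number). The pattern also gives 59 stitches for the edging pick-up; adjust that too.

Cast on 96 stitches; work 540 rows; edging pick-up 53 stitches.

Stitches: 108 × 25/28 = 96.43 → 96.
Rows: 512 × 38/36 = 540.44 → 540.
edging pick-up: 59 × 25/28 = 52.68 → 53.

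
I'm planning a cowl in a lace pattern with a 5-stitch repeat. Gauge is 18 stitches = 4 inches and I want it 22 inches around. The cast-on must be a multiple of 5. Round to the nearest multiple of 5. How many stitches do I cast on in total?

Cast on 100 stitches.

18 / 4 = 4.5 sts per inch.
22 × 4.5 = 99.00 sts.
Nearest multiple of 5: 100.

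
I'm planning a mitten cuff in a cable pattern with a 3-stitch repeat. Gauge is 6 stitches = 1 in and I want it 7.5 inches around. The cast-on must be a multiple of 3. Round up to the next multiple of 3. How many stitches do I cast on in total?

6 / 1 = 6 sts per inch.
7.5 × 6 = 45.00 sts.
Next multiple of 3: 45.

CO 45 sts.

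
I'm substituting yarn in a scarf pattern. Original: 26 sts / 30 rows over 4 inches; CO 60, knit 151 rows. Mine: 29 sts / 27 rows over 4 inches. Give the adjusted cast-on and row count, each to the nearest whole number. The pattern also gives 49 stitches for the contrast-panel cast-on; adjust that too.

Cast on 67 stitches; work 136 rows; contrast-panel cast-on 55 stitches.

Stitches: 60 × 29/26 = 66.92 → 67.
Rows: 151 × 27/30 = 135.90 → 136.
contrast-panel cast-on: 49 × 29/26 = 54.65 → 55.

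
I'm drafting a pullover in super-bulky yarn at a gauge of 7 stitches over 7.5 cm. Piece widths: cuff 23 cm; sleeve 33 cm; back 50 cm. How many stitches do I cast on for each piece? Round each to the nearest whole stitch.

Rate = 7/7.5 = 0.933 sts per cm.
cuff: 23 × 0.933 = 21.47 → 21.
sleeve: 33 × 0.933 = 30.80 → 31.
back: 50 × 0.933 = 46.67 → 47.

cuff 21; sleeve 31; back 47.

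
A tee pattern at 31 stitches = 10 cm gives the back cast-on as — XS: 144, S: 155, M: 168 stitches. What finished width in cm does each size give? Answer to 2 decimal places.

31/10 = 3.1 sts per cm.
XS: 144 / 3.1 = 46.452 → 46.45 cm.
S: 155 / 3.1 = 50.000 → 50.00 cm.
M: 168 / 3.1 = 54.194 → 54.19 cm.

XS 46.45 cm; S 50.00 cm; M 54.19 cm.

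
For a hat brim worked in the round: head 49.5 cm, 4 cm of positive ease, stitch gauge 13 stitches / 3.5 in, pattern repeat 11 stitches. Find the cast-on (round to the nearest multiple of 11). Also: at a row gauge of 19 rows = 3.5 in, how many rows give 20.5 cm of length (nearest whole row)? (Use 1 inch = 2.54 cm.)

Cast on 77 stitches; work 44 rows.

Finished = 49.5 + 4 = 53.5 cm.
53.5 cm × 1/2.54 = 21.06 inches.
13/3.5 = 3.714 sts per in; 21.06 × 3.714 = 78.23 sts.
Nearest multiple of 11 → 77.
20.5 cm = 8.07 inches; × 5.429 = 43.81 → 44 rows.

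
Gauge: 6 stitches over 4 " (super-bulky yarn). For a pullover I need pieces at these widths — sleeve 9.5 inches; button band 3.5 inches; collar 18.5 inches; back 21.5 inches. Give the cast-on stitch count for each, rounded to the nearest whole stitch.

sleeve 14; button band 5; collar 28; back 32.

Rate = 6/4 = 1.5 sts per in.
sleeve: 9.5 × 1.5 = 14.25 → 14.
button band: 3.5 × 1.5 = 5.25 → 5.
collar: 18.5 × 1.5 = 27.75 → 28.
back: 21.5 × 1.5 = 32.25 → 32.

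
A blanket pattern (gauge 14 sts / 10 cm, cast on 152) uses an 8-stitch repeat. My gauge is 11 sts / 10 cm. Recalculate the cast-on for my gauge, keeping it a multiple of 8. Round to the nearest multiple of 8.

CO 120 sts.

152 × 11 / 14 = 119.43.
Nearest multiple of 8: 120.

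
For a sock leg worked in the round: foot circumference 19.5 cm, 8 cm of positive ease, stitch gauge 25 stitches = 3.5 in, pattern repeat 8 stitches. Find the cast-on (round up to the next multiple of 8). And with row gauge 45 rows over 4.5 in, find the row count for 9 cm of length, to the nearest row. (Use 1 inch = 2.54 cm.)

Cast on 80 stitches; work 35 rows.

Finished = 19.5 + 8 = 27.5 cm.
27.5 cm × 1/2.54 = 10.83 inches.
25/3.5 = 7.143 sts per in; 10.83 × 7.143 = 77.33 sts.
Next multiple of 8 → 80.
9 cm = 3.54 inches; × 10 = 35.43 → 35 rows.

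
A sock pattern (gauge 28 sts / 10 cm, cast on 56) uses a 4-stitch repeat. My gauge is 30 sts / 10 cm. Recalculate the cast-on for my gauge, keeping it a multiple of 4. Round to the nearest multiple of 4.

Cast on 60 stitches.

56 × 30 / 28 = 60.00.
Nearest multiple of 4: 60.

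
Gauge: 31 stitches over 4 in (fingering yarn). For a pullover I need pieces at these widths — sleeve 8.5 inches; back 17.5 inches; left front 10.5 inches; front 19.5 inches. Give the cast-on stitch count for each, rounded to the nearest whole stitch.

Rate = 31/4 = 7.75 sts per in.
sleeve: 8.5 × 7.75 = 65.88 → 66.
back: 17.5 × 7.75 = 135.62 → 136.
left front: 10.5 × 7.75 = 81.38 → 81.
front: 19.5 × 7.75 = 151.12 → 151.

sleeve 66; back 136; left front 81; front 151.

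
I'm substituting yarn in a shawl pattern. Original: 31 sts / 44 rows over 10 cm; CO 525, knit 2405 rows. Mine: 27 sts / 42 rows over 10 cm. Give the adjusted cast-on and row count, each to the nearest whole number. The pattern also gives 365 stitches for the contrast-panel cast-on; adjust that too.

Cast on 457 stitches; work 2296 rows; contrast-panel cast-on 318 stitches.

Stitches: 525 × 27/31 = 457.26 → 457.
Rows: 2405 × 42/44 = 2295.68 → 2296.
contrast-panel cast-on: 365 × 27/31 = 317.90 → 318.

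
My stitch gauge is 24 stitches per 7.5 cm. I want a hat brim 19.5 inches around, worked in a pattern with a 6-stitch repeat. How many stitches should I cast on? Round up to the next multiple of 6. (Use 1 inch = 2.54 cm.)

19.5 in = 19.5 × 2.54 = 49.53 cm.
24 / 7.5 = 3.2 sts/cm.
49.53 × 3.2 = 158.50 sts.
→ 162.

Cast on 162 stitches.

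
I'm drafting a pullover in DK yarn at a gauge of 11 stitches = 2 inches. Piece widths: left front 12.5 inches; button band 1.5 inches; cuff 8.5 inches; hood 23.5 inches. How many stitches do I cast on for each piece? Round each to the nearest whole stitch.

Rate = 11/2 = 5.5 sts per in.
left front: 12.5 × 5.5 = 68.75 → 69.
button band: 1.5 × 5.5 = 8.25 → 8.
cuff: 8.5 × 5.5 = 46.75 → 47.
hood: 23.5 × 5.5 = 129.25 → 129.

left front 69; button band 8; cuff 47; hood 129.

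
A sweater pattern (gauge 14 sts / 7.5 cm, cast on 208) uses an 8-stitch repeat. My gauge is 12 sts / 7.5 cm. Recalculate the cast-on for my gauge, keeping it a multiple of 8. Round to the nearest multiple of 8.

208 × 12 / 14 = 178.29.
Nearest multiple of 8: 176.

176 stitches.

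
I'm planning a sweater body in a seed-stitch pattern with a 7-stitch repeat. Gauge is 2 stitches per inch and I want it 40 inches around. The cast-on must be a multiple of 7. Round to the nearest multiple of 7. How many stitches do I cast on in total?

2 / 1 = 2 sts per inch.
40 × 2 = 80.00 sts.
Nearest multiple of 7: 77.

CO 77 sts.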